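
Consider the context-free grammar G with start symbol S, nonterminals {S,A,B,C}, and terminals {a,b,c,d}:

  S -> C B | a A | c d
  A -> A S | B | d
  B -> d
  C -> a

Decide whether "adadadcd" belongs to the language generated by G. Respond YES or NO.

Convert to CNF:
  S -> C B | T0 A | T1 T2
  A -> A S | d
  B -> d
  C -> a
  T0 -> a
  T1 -> c
  T2 -> d

CYK table (by increasing span):
  cell(0,0) a: {C,T0}  orig:{C}
  cell(1,1) d: {A,B,T2}  orig:{A,B}
  cell(2,2) a: {C,T0}  orig:{C}
  cell(3,3) d: {A,B,T2}  orig:{A,B}
  cell(4,4) a: {C,T0}  orig:{C}
  cell(5,5) d: {A,B,T2}  orig:{A,B}
  cell(6,6) c: {T1}  orig:{}
  cell(7,7) d: {A,B,T2}  orig:{A,B}
  cell(0,1) ad: {S}
  cell(1,2) da: ∅
  cell(2,3) ad: {S}
  cell(3,4) da: ∅
  cell(4,5) ad: {S}
  cell(5,6) dc: ∅
  cell(6,7) cd: {S}
  cell(0,2) ada: ∅
  cell(1,3) dad: {A}
  cell(2,4) ada: ∅
  cell(3,5) dad: {A}
  cell(4,6) adc: ∅
  cell(5,7) dcd: {A}
  cell(0,3) adad: {S}
  cell(1,4) dada: ∅
  cell(2,5) adad: {S}
  cell(3,6) dadc: ∅
  cell(4,7) adcd: {S}
  cell(0,4) adada: ∅
  cell(1,5) dadad: {A}
  cell(2,6) adadc: ∅
  cell(3,7) dadcd: {A}
  cell(0,5) adadad: {S}
  cell(1,6) dadadc: ∅
  cell(2,7) adadcd: {S}
  cell(0,6) adadadc: ∅
  cell(1,7) dadadcd: {A}
  cell(0,7) adadadcd: {S}

S ∈ T[0,7] ⇒ YES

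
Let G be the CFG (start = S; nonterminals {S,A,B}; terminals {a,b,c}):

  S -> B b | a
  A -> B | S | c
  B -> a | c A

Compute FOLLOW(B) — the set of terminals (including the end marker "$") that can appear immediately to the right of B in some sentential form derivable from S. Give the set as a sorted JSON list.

FIRST iteration:
pass 1:
  A via A→c: +{c}
  B via B→a: +{a}
  B via B→c A: +{c}
  S via S→B b: +{a,c}
  S: {a,c}  A: {c}  B: {a,c}
pass 2:
  A via A→B: +{a}
  S: {a,c}  A: {a,c}  B: {a,c}
pass 3: done
  S: {a,c}  A: {a,c}  B: {a,c}

Compute FOLLOW by fixpoint:
seed FOLLOW(S) with $
pass 1:
  S→B b: FOLLOW(B) ⊇ FIRST(b) = {b}; new: +{b}
  FOLLOW[S]={$}  FOLLOW[A]={}  FOLLOW[B]={b}
pass 2:
  B→c A: FOLLOW(A) ⊇ FOLLOW(B) ⊇ {b}; new: +{b}
  FOLLOW[S]={$}  FOLLOW[A]={b}  FOLLOW[B]={b}
pass 3:
  A→S: FOLLOW(S) ⊇ FOLLOW(A) ⊇ {b}; new: +{b}
  FOLLOW[S]={$,b}  FOLLOW[A]={b}  FOLLOW[B]={b}
pass 4: — fixpoint
  FOLLOW[S]={$,b}  FOLLOW[A]={b}  FOLLOW[B]={b}

FOLLOW(B) = ["b"]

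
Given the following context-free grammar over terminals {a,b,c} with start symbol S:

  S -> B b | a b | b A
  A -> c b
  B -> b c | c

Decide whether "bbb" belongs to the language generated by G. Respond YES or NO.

Convert to CNF:
  S -> B T1 | T1 A | T2 T1
  A -> T0 T1
  B -> T1 T0 | c
  T0 -> c
  T1 -> b
  T2 -> a

CYK fill:
  [0..0]={T1}  "b"  orig:{}
  [1..1]={T1}  "b"  orig:{}
  [2..2]={T1}  "b"  orig:{}
  [0..1]=∅  "bb"
  [1..2]=∅  "bb"
  [0..2]=∅  "bbb"

S ∉ T[0,2] ⇒ NO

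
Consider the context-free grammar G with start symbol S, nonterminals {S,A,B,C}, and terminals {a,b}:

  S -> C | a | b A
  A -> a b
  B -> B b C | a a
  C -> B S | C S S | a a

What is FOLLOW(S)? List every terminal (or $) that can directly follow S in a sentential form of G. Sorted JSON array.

FIRST iteration:
[1]
  A via A→a b: +{a}
  B via B→a a: +{a}
  C via C→B S: +{a}
  S via S→C: +{a}
  S via S→b A: +{b}
  FIRST(S)={a,b}  FIRST(A)={a}  FIRST(B)={a}  FIRST(C)={a}
[2] — fixpoint
  FIRST(S)={a,b}  FIRST(A)={a}  FIRST(B)={a}  FIRST(C)={a}

Compute FOLLOW by fixpoint:
seed FOLLOW(S) with $
[1]
  B→B b C: FOLLOW(B) ⊇ FIRST(b) = {b}; new: +{b}
  B→B b C: FOLLOW(C) ⊇ FOLLOW(B) ⊇ {b}; new: +{b}
  C→B S: FOLLOW(B) ⊇ FIRST(S) = {a,b}; new: +{a}
  C→B S: FOLLOW(S) ⊇ FOLLOW(C) ⊇ {b}; new: +{b}
  C→C S S: FOLLOW(C) ⊇ FIRST(S) = {a,b}; new: +{a}
  C→C S S: FOLLOW(S) ⊇ FIRST(S) = {a,b}; new: +{a}
  S→C: FOLLOW(C) ⊇ FOLLOW(S) ⊇ {$,a,b}; new: +{$}
  S→b A: FOLLOW(A) ⊇ FOLLOW(S) ⊇ {$,a,b}; new: +{$,a,b}
  FOLLOW(S)={$,a,b}  FOLLOW(A)={$,a,b}  FOLLOW(B)={a,b}  FOLLOW(C)={$,a,b}
[2] (stable)
  FOLLOW(S)={$,a,b}  FOLLOW(A)={$,a,b}  FOLLOW(B)={a,b}  FOLLOW(C)={$,a,b}

FOLLOW(S) = ["$", "a", "b"]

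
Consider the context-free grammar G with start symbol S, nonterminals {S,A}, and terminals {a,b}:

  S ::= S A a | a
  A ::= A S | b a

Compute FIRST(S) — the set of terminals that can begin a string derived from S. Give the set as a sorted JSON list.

Compute FIRST by fixpoint:
[1]
  A via A→b a: +{b}
  S via S→a: +{a}
  S: {a}  A: {b}
[2] — fixpoint
  S: {a}  A: {b}

FIRST(S) = ["a"]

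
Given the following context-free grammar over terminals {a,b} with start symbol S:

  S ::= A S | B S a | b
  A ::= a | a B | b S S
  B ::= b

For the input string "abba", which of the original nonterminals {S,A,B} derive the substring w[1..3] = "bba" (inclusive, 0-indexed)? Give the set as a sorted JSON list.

Convert to CNF:
  S -> A S | B X3 | b
  A -> T0 B | T1 X2 | a
  B -> b
  T0 -> a
  T1 -> b
  X2 -> S S
  X3 -> S T0

CYK table (by increasing span), restricted to cells inside w[1..3]:
  T[1,1] 'b' = {B,S,T1}  orig:{B,S}
  T[2,2] 'b' = {B,S,T1}  orig:{B,S}
  T[3,3] 'a' = {A,T0}  orig:{A}
  T[1,2] 'bb' = {X2}  orig:{}
  T[2,3] 'ba' = {X3}  orig:{}
  T[1,3] 'bba' = {S}

Original NTs in T[1,3] deriving "bba": ["S"]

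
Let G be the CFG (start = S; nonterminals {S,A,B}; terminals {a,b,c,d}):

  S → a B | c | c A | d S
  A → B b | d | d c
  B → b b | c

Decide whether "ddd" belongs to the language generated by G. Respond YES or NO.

CNF form of G:
  S -> T1 S | T2 A | T3 B | c
  A -> B T0 | T1 T2 | d
  B -> T0 T0 | c
  T0 -> b
  T1 -> d
  T2 -> c
  T3 -> a

CYK fill:
  [0..0]={A,T1}  "d"  orig:{A}
  [1..1]={A,T1}  "d"  orig:{A}
  [2..2]={A,T1}  "d"  orig:{A}
  [0..1]=∅  "dd"
  [1..2]=∅  "dd"
  [0..2]=∅  "ddd"

S ∉ T[0,2] ⇒ NO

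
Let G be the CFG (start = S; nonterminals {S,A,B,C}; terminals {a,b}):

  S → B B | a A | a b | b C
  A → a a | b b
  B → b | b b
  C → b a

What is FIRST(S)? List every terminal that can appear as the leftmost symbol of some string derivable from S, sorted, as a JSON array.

FIRST iteration:
round 1:
  A via A→a a: +{a}
  A via A→b b: +{b}
  B via B→b: +{b}
  C via C→b a: +{b}
  S via S→B B: +{b}
  S via S→a A: +{a}
  FIRST(S)={a,b}  FIRST(A)={a,b}  FIRST(B)={b}  FIRST(C)={b}
round 2: done
  FIRST(S)={a,b}  FIRST(A)={a,b}  FIRST(B)={b}  FIRST(C)={b}

FIRST(S) = ["a", "b"]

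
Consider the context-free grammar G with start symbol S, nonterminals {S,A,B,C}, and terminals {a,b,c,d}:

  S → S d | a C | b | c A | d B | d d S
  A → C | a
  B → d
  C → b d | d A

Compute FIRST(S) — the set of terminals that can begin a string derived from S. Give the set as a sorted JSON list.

FIRST iteration:
iter 1:
  A via A→a: +{a}
  B via B→d: +{d}
  C via C→b d: +{b}
  C via C→d A: +{d}
  S via S→a C: +{a}
  S via S→b: +{b}
  S via S→c A: +{c}
  S via S→d B: +{d}
  FIRST[S]={a,b,c,d}  FIRST[A]={a}  FIRST[B]={d}  FIRST[C]={b,d}
iter 2:
  A via A→C: +{b,d}
  FIRST[S]={a,b,c,d}  FIRST[A]={a,b,d}  FIRST[B]={d}  FIRST[C]={b,d}
iter 3: done
  FIRST[S]={a,b,c,d}  FIRST[A]={a,b,d}  FIRST[B]={d}  FIRST[C]={b,d}

FIRST(S) = ["a", "b", "c", "d"]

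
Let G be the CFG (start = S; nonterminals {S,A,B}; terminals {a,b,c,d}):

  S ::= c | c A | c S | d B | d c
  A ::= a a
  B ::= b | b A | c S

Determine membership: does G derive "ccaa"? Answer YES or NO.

Convert to CNF:
  S -> T2 A | T2 S | T3 B | T3 T2 | c
  A -> T0 T0
  B -> T1 A | T2 S | b
  T0 -> a
  T1 -> b
  T2 -> c
  T3 -> d

Fill CYK table bottom-up:
  T[0,0] 'c' = {S,T2}  orig:{S}
  T[1,1] 'c' = {S,T2}  orig:{S}
  T[2,2] 'a' = {T0}  orig:{}
  T[3,3] 'a' = {T0}  orig:{}
  T[0,1] 'cc' = {B,S}
  T[1,2] 'ca' = ∅
  T[2,3] 'aa' = {A}
  T[0,2] 'cca' = ∅
  T[1,3] 'caa' = {S}
  T[0,3] 'ccaa' = {B,S}

S ∈ T[0,3] ⇒ YES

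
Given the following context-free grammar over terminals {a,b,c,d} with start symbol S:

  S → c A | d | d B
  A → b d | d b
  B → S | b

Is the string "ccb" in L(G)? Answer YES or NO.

Convert to CNF:
  S -> T1 B | T2 A | d
  A -> T0 T1 | T1 T0
  B -> T1 B | T2 A | b | d
  T0 -> b
  T1 -> d
  T2 -> c

CYK fill:
  T[0,0] 'c' = {T2}  orig:{}
  T[1,1] 'c' = {T2}  orig:{}
  T[2,2] 'b' = {B,T0}  orig:{B}
  T[0,1] 'cc' = ∅
  T[1,2] 'cb' = ∅
  T[0,2] 'ccb' = ∅

S ∉ T[0,2] ⇒ NO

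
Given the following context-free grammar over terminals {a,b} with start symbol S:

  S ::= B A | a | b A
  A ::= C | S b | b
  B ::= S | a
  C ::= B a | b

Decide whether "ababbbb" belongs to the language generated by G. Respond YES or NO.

Convert to CNF:
  S -> B A | T1 A | a
  A -> B T0 | S T1 | b
  B -> B A | T1 A | a
  C -> B T0 | b
  T0 -> a
  T1 -> b

Fill CYK table bottom-up:
  [0..0]={B,S,T0}  "a"  orig:{B,S}
  [1..1]={A,C,T1}  "b"  orig:{A,C}
  [2..2]={B,S,T0}  "a"  orig:{B,S}
  [3..3]={A,C,T1}  "b"  orig:{A,C}
  [4..4]={A,C,T1}  "b"  orig:{A,C}
  [5..5]={A,C,T1}  "b"  orig:{A,C}
  [6..6]={A,C,T1}  "b"  orig:{A,C}
  [0..1]={A,B,S}  "ab"
  [1..2]=∅  "ba"
  [2..3]={A,B,S}  "ab"
  [3..4]={B,S}  "bb"
  [4..5]={B,S}  "bb"
  [5..6]={B,S}  "bb"
  [0..2]={A,C}  "aba"
  [1..3]={B,S}  "bab"
  [2..4]={A,B,S}  "abb"
  [3..5]={A,B,S}  "bbb"
  [4..6]={A,B,S}  "bbb"
  [0..3]={B,S}  "abab"
  [1..4]={A,B,S}  "babb"
  [2..5]={A,B,S}  "abbb"
  [3..6]={A,B,S}  "bbbb"
  [0..4]={A,B,S}  "ababb"
  [1..5]={A,B,S}  "babbb"
  [2..6]={A,B,S}  "abbbb"
  [0..5]={A,B,S}  "ababbb"
  [1..6]={A,B,S}  "babbbb"
  [0..6]={A,B,S}  "ababbbb"

S ∈ T[0,6] ⇒ YES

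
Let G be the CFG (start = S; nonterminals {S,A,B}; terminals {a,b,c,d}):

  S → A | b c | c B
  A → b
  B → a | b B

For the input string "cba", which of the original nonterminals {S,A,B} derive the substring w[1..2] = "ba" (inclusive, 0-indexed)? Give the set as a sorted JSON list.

CNF form of G:
  S -> T0 T1 | T1 B | b
  A -> b
  B -> T0 B | a
  T0 -> b
  T1 -> c

CYK fill (cells [i..j] with 1 ≤ i ≤ j ≤ 2 only):
  T[1,1] 'b' = {A,S,T0}  orig:{A,S}
  T[2,2] 'a' = {B}
  T[1,2] 'ba' = {B}

Original NTs in T[1,2] deriving "ba": ["B"]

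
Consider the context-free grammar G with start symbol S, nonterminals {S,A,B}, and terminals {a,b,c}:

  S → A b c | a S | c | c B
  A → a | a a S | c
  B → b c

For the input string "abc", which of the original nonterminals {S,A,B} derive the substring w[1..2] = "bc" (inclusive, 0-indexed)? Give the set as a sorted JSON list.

CNF form of G:
  S -> A X4 | T0 S | T2 B | c
  A -> T0 X3 | a | c
  B -> T1 T2
  T0 -> a
  T1 -> b
  T2 -> c
  X3 -> T0 S
  X4 -> T1 T2

Fill CYK table bottom-up (cells [i..j] with 1 ≤ i ≤ j ≤ 2 only):
  [1..1]={T1}  "b"  orig:{}
  [2..2]={A,S,T2}  "c"  orig:{A,S}
  [1..2]={B,X4}  "bc"  orig:{B}

Original NTs in T[1,2] deriving "bc": ["B"]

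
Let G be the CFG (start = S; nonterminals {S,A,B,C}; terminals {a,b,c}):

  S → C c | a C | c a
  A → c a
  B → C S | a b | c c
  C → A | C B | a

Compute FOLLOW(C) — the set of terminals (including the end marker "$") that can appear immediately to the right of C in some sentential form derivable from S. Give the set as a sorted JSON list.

FIRST sets, iterate to fixpoint:
[1]
  A via A→c a: +{c}
  B via B→a b: +{a}
  B via B→c c: +{c}
  C via C→A: +{c}
  C via C→a: +{a}
  S via S→C c: +{a,c}
  S: {a,c}  A: {c}  B: {a,c}  C: {a,c}
[2] (stable)
  S: {a,c}  A: {c}  B: {a,c}  C: {a,c}

Compute FOLLOW by fixpoint:
FOLLOW(S) := {$}
pass 1:
  B→C S: FOLLOW(C) ⊇ FIRST(S) = {a,c}; new: +{a,c}
  C→A: FOLLOW(A) ⊇ FOLLOW(C) ⊇ {a,c}; new: +{a,c}
  C→C B: FOLLOW(B) ⊇ FOLLOW(C) ⊇ {a,c}; new: +{a,c}
  S→a C: FOLLOW(C) ⊇ FOLLOW(S) ⊇ {$}; new: +{$}
  S: {$}  A: {a,c}  B: {a,c}  C: {$,a,c}
pass 2:
  B→C S: FOLLOW(S) ⊇ FOLLOW(B) ⊇ {a,c}; new: +{a,c}
  C→A: FOLLOW(A) ⊇ FOLLOW(C) ⊇ {$,a,c}; new: +{$}
  C→C B: FOLLOW(B) ⊇ FOLLOW(C) ⊇ {$,a,c}; new: +{$}
  S: {$,a,c}  A: {$,a,c}  B: {$,a,c}  C: {$,a,c}
pass 3: done
  S: {$,a,c}  A: {$,a,c}  B: {$,a,c}  C: {$,a,c}

FOLLOW(C) = ["$", "a", "c"]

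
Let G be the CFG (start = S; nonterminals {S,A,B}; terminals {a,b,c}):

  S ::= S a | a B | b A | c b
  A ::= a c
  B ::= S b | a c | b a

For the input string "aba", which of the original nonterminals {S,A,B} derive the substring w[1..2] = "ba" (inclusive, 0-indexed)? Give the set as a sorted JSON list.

CNF form of G:
  S -> S T0 | T0 B | T1 T2 | T2 A
  A -> T0 T1
  B -> S T2 | T0 T1 | T2 T0
  T0 -> a
  T1 -> c
  T2 -> b

CYK table (by increasing span), restricted to cells inside w[1..2]:
  T[1,1] 'b' = {T2}  orig:{}
  T[2,2] 'a' = {T0}  orig:{}
  T[1,2] 'ba' = {B}

Original NTs in T[1,2] deriving "ba": ["B"]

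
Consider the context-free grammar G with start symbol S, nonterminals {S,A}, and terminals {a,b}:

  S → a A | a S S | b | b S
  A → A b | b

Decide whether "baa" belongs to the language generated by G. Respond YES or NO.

CNF form of G:
  S -> T0 S | T1 A | T1 X2 | b
  A -> A T0 | b
  T0 -> b
  T1 -> a
  X2 -> S S

Fill CYK table bottom-up:
  T[0,0] 'b' = {A,S,T0}  orig:{A,S}
  T[1,1] 'a' = {T1}  orig:{}
  T[2,2] 'a' = {T1}  orig:{}
  T[0,1] 'ba' = ∅
  T[1,2] 'aa' = ∅
  T[0,2] 'baa' = ∅

S ∉ T[0,2] ⇒ NO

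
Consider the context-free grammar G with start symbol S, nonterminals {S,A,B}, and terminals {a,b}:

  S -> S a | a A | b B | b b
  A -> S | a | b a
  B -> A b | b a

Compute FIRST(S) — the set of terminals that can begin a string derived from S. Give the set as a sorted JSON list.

FIRST iteration:
[1]
  A via A→a: +{a}
  A via A→b a: +{b}
  B via B→A b: +{a,b}
  S via S→a A: +{a}
  S via S→b B: +{b}
  FIRST(S)={a,b}  FIRST(A)={a,b}  FIRST(B)={a,b}
[2] (no change)
  FIRST(S)={a,b}  FIRST(A)={a,b}  FIRST(B)={a,b}

FIRST(S) = ["a", "b"]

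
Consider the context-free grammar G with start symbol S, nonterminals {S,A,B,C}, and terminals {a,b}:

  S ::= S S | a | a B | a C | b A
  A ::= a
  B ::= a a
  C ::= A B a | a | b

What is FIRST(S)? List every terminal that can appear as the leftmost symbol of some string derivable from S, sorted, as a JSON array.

Compute FIRST by fixpoint:
pass 1:
  A via A→a: +{a}
  B via B→a a: +{a}
  C via C→A B a: +{a}
  C via C→b: +{b}
  S via S→a: +{a}
  S via S→b A: +{b}
  S: {a,b}  A: {a}  B: {a}  C: {a,b}
pass 2: — fixpoint
  S: {a,b}  A: {a}  B: {a}  C: {a,b}

FIRST(S) = ["a", "b"]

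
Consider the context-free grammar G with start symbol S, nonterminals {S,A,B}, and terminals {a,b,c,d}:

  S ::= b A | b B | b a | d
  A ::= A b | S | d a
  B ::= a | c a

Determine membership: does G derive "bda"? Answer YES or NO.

CNF form of G:
  S -> T0 A | T0 B | T0 T1 | d
  A -> A T0 | T0 A | T0 B | T0 T1 | T2 T1 | d
  B -> T3 T1 | a
  T0 -> b
  T1 -> a
  T2 -> d
  T3 -> c

CYK table (by increasing span):
  cell(0,0) b: {T0}  orig:{}
  cell(1,1) d: {A,S,T2}  orig:{A,S}
  cell(2,2) a: {B,T1}  orig:{B}
  cell(0,1) bd: {A,S}
  cell(1,2) da: {A}
  cell(0,2) bda: {A,S}

S ∈ T[0,2] ⇒ YES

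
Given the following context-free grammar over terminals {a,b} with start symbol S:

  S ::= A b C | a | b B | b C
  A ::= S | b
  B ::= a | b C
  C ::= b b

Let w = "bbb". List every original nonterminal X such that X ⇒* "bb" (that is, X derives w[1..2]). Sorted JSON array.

Convert to CNF:
  S -> A X2 | T0 B | T0 C | a
  A -> A X1 | T0 B | T0 C | a | b
  B -> T0 C | a
  C -> T0 T0
  T0 -> b
  X1 -> T0 C
  X2 -> T0 C

Fill CYK table bottom-up — only the sub-triangle for w[1..2]:
  [1..1]={A,T0}  "b"  orig:{A}
  [2..2]={A,T0}  "b"  orig:{A}
  [1..2]={C}  "bb"

Original NTs in T[1,2] deriving "bb": ["C"]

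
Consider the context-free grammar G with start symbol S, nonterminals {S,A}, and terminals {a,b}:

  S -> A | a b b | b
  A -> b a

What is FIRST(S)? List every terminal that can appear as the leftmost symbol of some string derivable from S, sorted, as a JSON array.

Compute FIRST by fixpoint:
iter 1:
  A via A→b a: +{b}
  S via S→A: +{b}
  S via S→a b b: +{a}
  S: {a,b}  A: {b}
iter 2: (stable)
  S: {a,b}  A: {b}

FIRST(S) = ["a", "b"]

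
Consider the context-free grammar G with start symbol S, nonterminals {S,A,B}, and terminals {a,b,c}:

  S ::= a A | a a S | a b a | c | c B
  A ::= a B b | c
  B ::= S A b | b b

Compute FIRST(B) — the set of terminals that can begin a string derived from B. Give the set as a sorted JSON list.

FIRST iteration:
[1]
  A via A→a B b: +{a}
  A via A→c: +{c}
  B via B→b b: +{b}
  S via S→a A: +{a}
  S via S→c: +{c}
  S: {a,c}  A: {a,c}  B: {b}
[2]
  B via B→S A b: +{a,c}
  S: {a,c}  A: {a,c}  B: {a,b,c}
[3] done
  S: {a,c}  A: {a,c}  B: {a,b,c}

FIRST(B) = ["a", "b", "c"]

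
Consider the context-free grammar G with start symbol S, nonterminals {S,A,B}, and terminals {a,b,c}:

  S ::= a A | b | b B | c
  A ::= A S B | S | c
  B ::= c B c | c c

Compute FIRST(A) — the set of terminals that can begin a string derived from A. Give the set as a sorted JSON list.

FIRST sets, iterate to fixpoint:
round 1:
  A via A→c: +{c}
  B via B→c B c: +{c}
  S via S→a A: +{a}
  S via S→b: +{b}
  S via S→c: +{c}
  S: {a,b,c}  A: {c}  B: {c}
round 2:
  A via A→S: +{a,b}
  S: {a,b,c}  A: {a,b,c}  B: {c}
round 3: (stable)
  S: {a,b,c}  A: {a,b,c}  B: {c}

FIRST(A) = ["a", "b", "c"]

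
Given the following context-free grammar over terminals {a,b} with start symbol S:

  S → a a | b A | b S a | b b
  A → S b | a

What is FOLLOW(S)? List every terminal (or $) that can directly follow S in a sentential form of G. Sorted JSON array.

FIRST sets, iterate to fixpoint:
[1]
  A via A→a: +{a}
  S via S→a a: +{a}
  S via S→b A: +{b}
  FIRST[S]={a,b}  FIRST[A]={a}
[2]
  A via A→S b: +{b}
  FIRST[S]={a,b}  FIRST[A]={a,b}
[3] done
  FIRST[S]={a,b}  FIRST[A]={a,b}

Compute FOLLOW by fixpoint:
initialize: $ ∈ FOLLOW(S)
round 1:
  A→S b: FOLLOW(S) ⊇ FIRST(b) = {b}; new: +{b}
  S→b A: FOLLOW(A) ⊇ FOLLOW(S) ⊇ {$,b}; new: +{$,b}
  S→b S a: FOLLOW(S) ⊇ FIRST(a) = {a}; new: +{a}
  FOLLOW(S)={$,a,b}  FOLLOW(A)={$,b}
round 2:
  S→b A: FOLLOW(A) ⊇ FOLLOW(S) ⊇ {$,a,b}; new: +{a}
  FOLLOW(S)={$,a,b}  FOLLOW(A)={$,a,b}
round 3: — fixpoint
  FOLLOW(S)={$,a,b}  FOLLOW(A)={$,a,b}

FOLLOW(S) = ["$", "a", "b"]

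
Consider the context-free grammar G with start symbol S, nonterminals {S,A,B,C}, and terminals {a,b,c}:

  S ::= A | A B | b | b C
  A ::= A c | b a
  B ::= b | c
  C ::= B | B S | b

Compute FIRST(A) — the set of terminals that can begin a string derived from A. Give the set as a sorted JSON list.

FIRST sets, iterate to fixpoint:
pass 1:
  A via A→b a: +{b}
  B via B→b: +{b}
  B via B→c: +{c}
  C via C→B: +{b,c}
  S via S→A: +{b}
  S: {b}  A: {b}  B: {b,c}  C: {b,c}
pass 2: — fixpoint
  S: {b}  A: {b}  B: {b,c}  C: {b,c}

FIRST(A) = ["b"]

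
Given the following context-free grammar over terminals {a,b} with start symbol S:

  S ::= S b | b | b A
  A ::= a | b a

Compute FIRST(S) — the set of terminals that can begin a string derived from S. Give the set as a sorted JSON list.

FIRST iteration:
round 1:
  A via A→a: +{a}
  A via A→b a: +{b}
  S via S→b: +{b}
  FIRST[S]={b}  FIRST[A]={a,b}
round 2: done
  FIRST[S]={b}  FIRST[A]={a,b}

FIRST(S) = ["b"]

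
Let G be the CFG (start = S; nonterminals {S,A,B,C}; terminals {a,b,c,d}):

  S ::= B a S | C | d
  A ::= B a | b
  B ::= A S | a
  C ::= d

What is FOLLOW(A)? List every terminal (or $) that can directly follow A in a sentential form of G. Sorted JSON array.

FIRST sets, iterate to fixpoint:
round 1:
  A via A→b: +{b}
  B via B→A S: +{b}
  B via B→a: +{a}
  C via C→d: +{d}
  S via S→B a S: +{a,b}
  S via S→C: +{d}
  FIRST(S)={a,b,d}  FIRST(A)={b}  FIRST(B)={a,b}  FIRST(C)={d}
round 2:
  A via A→B a: +{a}
  FIRST(S)={a,b,d}  FIRST(A)={a,b}  FIRST(B)={a,b}  FIRST(C)={d}
round 3: (no change)
  FIRST(S)={a,b,d}  FIRST(A)={a,b}  FIRST(B)={a,b}  FIRST(C)={d}

FOLLOW iteration:
seed FOLLOW(S) with $
round 1:
  A→B a: FOLLOW(B) ⊇ FIRST(a) = {a}; new: +{a}
  B→A S: FOLLOW(A) ⊇ FIRST(S) = {a,b,d}; new: +{a,b,d}
  B→A S: FOLLOW(S) ⊇ FOLLOW(B) ⊇ {a}; new: +{a}
  S→C: FOLLOW(C) ⊇ FOLLOW(S) ⊇ {$,a}; new: +{$,a}
  FOLLOW[S]={$,a}  FOLLOW[A]={a,b,d}  FOLLOW[B]={a}  FOLLOW[C]={$,a}
round 2: done
  FOLLOW[S]={$,a}  FOLLOW[A]={a,b,d}  FOLLOW[B]={a}  FOLLOW[C]={$,a}

FOLLOW(A) = ["a", "b", "d"]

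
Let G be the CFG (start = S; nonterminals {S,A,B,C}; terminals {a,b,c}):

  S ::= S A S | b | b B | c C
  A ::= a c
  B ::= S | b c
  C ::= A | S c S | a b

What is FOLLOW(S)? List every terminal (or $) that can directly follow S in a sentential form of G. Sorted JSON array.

FIRST iteration:
[1]
  A via A→a c: +{a}
  B via B→b c: +{b}
  C via C→A: +{a}
  S via S→b: +{b}
  S via S→c C: +{c}
  FIRST(S)={b,c}  FIRST(A)={a}  FIRST(B)={b}  FIRST(C)={a}
[2]
  B via B→S: +{c}
  C via C→S c S: +{b,c}
  FIRST(S)={b,c}  FIRST(A)={a}  FIRST(B)={b,c}  FIRST(C)={a,b,c}
[3] — fixpoint
  FIRST(S)={b,c}  FIRST(A)={a}  FIRST(B)={b,c}  FIRST(C)={a,b,c}

Compute FOLLOW by fixpoint:
seed FOLLOW(S) with $
pass 1:
  C→S c S: FOLLOW(S) ⊇ FIRST(c) = {c}; new: +{c}
  S→S A S: FOLLOW(S) ⊇ FIRST(A) = {a}; new: +{a}
  S→S A S: FOLLOW(A) ⊇ FIRST(S) = {b,c}; new: +{b,c}
  S→b B: FOLLOW(B) ⊇ FOLLOW(S) ⊇ {$,a,c}; new: +{$,a,c}
  S→c C: FOLLOW(C) ⊇ FOLLOW(S) ⊇ {$,a,c}; new: +{$,a,c}
  S: {$,a,c}  A: {b,c}  B: {$,a,c}  C: {$,a,c}
pass 2:
  C→A: FOLLOW(A) ⊇ FOLLOW(C) ⊇ {$,a,c}; new: +{$,a}
  S: {$,a,c}  A: {$,a,b,c}  B: {$,a,c}  C: {$,a,c}
pass 3: (stable)
  S: {$,a,c}  A: {$,a,b,c}  B: {$,a,c}  C: {$,a,c}

FOLLOW(S) = ["$", "a", "c"]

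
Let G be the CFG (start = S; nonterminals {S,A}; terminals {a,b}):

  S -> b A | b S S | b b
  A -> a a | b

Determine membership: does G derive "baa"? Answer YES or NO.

CNF form of G:
  S -> T1 A | T1 T1 | T1 X2
  A -> T0 T0 | b
  T0 -> a
  T1 -> b
  X2 -> S S

CYK table (by increasing span):
  cell(0,0) b: {A,T1}  orig:{A}
  cell(1,1) a: {T0}  orig:{}
  cell(2,2) a: {T0}  orig:{}
  cell(0,1) ba: ∅
  cell(1,2) aa: {A}
  cell(0,2) baa: {S}

S ∈ T[0,2] ⇒ YES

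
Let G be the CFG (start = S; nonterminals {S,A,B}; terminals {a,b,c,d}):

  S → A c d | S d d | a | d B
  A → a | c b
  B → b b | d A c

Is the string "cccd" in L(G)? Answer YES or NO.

CNF form of G:
  S -> A X4 | S X5 | T2 B | a
  A -> T0 T1 | a
  B -> T1 T1 | T2 X3
  T0 -> c
  T1 -> b
  T2 -> d
  X3 -> A T0
  X4 -> T0 T2
  X5 -> T2 T2

CYK table (by increasing span):
  T[0,0] 'c' = {T0}  orig:{}
  T[1,1] 'c' = {T0}  orig:{}
  T[2,2] 'c' = {T0}  orig:{}
  T[3,3] 'd' = {T2}  orig:{}
  T[0,1] 'cc' = ∅
  T[1,2] 'cc' = ∅
  T[2,3] 'cd' = {X4}  orig:{}
  T[0,2] 'ccc' = ∅
  T[1,3] 'ccd' = ∅
  T[0,3] 'cccd' = ∅

S ∉ T[0,3] ⇒ NO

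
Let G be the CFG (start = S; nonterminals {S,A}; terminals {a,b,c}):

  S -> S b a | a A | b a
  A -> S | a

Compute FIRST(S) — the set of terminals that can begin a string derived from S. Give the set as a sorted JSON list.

FIRST iteration:
pass 1:
  A via A→a: +{a}
  S via S→a A: +{a}
  S via S→b a: +{b}
  FIRST[S]={a,b}  FIRST[A]={a}
pass 2:
  A via A→S: +{b}
  FIRST[S]={a,b}  FIRST[A]={a,b}
pass 3: (stable)
  FIRST[S]={a,b}  FIRST[A]={a,b}

FIRST(S) = ["a", "b"]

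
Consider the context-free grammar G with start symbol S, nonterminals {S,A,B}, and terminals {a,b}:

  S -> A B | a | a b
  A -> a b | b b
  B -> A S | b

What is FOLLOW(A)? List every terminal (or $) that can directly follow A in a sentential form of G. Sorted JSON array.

Compute FIRST by fixpoint:
iter 1:
  A via A→a b: +{a}
  A via A→b b: +{b}
  B via B→A S: +{a,b}
  S via S→A B: +{a,b}
  FIRST[S]={a,b}  FIRST[A]={a,b}  FIRST[B]={a,b}
iter 2: (stable)
  FIRST[S]={a,b}  FIRST[A]={a,b}  FIRST[B]={a,b}

Compute FOLLOW by fixpoint:
FOLLOW(S) := {$}
round 1:
  B→A S: FOLLOW(A) ⊇ FIRST(S) = {a,b}; new: +{a,b}
  S→A B: FOLLOW(B) ⊇ FOLLOW(S) ⊇ {$}; new: +{$}
  FOLLOW[S]={$}  FOLLOW[A]={a,b}  FOLLOW[B]={$}
round 2: — fixpoint
  FOLLOW[S]={$}  FOLLOW[A]={a,b}  FOLLOW[B]={$}

FOLLOW(A) = ["a", "b"]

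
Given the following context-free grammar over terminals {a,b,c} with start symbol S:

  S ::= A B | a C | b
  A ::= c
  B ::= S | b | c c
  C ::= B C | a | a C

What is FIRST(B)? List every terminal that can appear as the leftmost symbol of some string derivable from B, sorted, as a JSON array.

FIRST sets, iterate to fixpoint:
round 1:
  A via A→c: +{c}
  B via B→b: +{b}
  B via B→c c: +{c}
  C via C→B C: +{b,c}
  C via C→a: +{a}
  S via S→A B: +{c}
  S via S→a C: +{a}
  S via S→b: +{b}
  FIRST(S)={a,b,c}  FIRST(A)={c}  FIRST(B)={b,c}  FIRST(C)={a,b,c}
round 2:
  B via B→S: +{a}
  FIRST(S)={a,b,c}  FIRST(A)={c}  FIRST(B)={a,b,c}  FIRST(C)={a,b,c}
round 3: (stable)
  FIRST(S)={a,b,c}  FIRST(A)={c}  FIRST(B)={a,b,c}  FIRST(C)={a,b,c}

FIRST(B) = ["a", "b", "c"]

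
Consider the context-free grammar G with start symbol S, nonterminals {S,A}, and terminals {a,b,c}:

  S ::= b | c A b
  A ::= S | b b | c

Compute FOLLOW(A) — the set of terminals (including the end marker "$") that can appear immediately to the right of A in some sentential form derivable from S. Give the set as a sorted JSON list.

Compute FIRST by fixpoint:
round 1:
  A via A→b b: +{b}
  A via A→c: +{c}
  S via S→b: +{b}
  S via S→c A b: +{c}
  FIRST[S]={b,c}  FIRST[A]={b,c}
round 2: (stable)
  FIRST[S]={b,c}  FIRST[A]={b,c}

Compute FOLLOW by fixpoint:
seed FOLLOW(S) with $
pass 1:
  S→c A b: FOLLOW(A) ⊇ FIRST(b) = {b}; new: +{b}
  FOLLOW(S)={$}  FOLLOW(A)={b}
pass 2:
  A→S: FOLLOW(S) ⊇ FOLLOW(A) ⊇ {b}; new: +{b}
  FOLLOW(S)={$,b}  FOLLOW(A)={b}
pass 3: (stable)
  FOLLOW(S)={$,b}  FOLLOW(A)={b}

FOLLOW(A) = ["b"]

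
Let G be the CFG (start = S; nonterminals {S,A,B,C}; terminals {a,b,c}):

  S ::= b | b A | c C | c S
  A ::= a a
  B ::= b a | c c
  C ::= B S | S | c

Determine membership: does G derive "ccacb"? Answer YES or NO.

Convert to CNF:
  S -> T1 A | T2 C | T2 S | b
  A -> T0 T0
  B -> T1 T0 | T2 T2
  C -> B S | T1 A | T2 C | T2 S | b | c
  T0 -> a
  T1 -> b
  T2 -> c

CYK table (by increasing span):
  T[0,0] 'c' = {C,T2}  orig:{C}
  T[1,1] 'c' = {C,T2}  orig:{C}
  T[2,2] 'a' = {T0}  orig:{}
  T[3,3] 'c' = {C,T2}  orig:{C}
  T[4,4] 'b' = {C,S,T1}  orig:{C,S}
  T[0,1] 'cc' = {B,C,S}
  T[1,2] 'ca' = ∅
  T[2,3] 'ac' = ∅
  T[3,4] 'cb' = {C,S}
  T[0,2] 'cca' = ∅
  T[1,3] 'cac' = ∅
  T[2,4] 'acb' = ∅
  T[0,3] 'ccac' = ∅
  T[1,4] 'cacb' = ∅
  T[0,4] 'ccacb' = ∅

S ∉ T[0,4] ⇒ NO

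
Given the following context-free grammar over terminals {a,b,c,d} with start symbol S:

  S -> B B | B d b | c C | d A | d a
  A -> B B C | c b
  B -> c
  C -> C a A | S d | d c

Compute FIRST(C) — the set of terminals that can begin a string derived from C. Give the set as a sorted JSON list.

FIRST iteration:
[1]
  A via A→c b: +{c}
  B via B→c: +{c}
  C via C→d c: +{d}
  S via S→B B: +{c}
  S via S→d A: +{d}
  FIRST(S)={c,d}  FIRST(A)={c}  FIRST(B)={c}  FIRST(C)={d}
[2]
  C via C→S d: +{c}
  FIRST(S)={c,d}  FIRST(A)={c}  FIRST(B)={c}  FIRST(C)={c,d}
[3] (stable)
  FIRST(S)={c,d}  FIRST(A)={c}  FIRST(B)={c}  FIRST(C)={c,d}

FIRST(C) = ["c", "d"]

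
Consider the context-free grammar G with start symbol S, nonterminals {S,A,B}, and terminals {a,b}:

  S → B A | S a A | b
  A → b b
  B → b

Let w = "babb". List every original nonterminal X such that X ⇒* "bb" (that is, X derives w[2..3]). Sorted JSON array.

CNF form of G:
  S -> B A | S X2 | b
  A -> T0 T0
  B -> b
  T0 -> b
  T1 -> a
  X2 -> T1 A

Fill CYK table bottom-up (cells [i..j] with 2 ≤ i ≤ j ≤ 3 only):
  [2..2]={B,S,T0}  "b"  orig:{B,S}
  [3..3]={B,S,T0}  "b"  orig:{B,S}
  [2..3]={A}  "bb"

Original NTs in T[2,3] deriving "bb": ["A"]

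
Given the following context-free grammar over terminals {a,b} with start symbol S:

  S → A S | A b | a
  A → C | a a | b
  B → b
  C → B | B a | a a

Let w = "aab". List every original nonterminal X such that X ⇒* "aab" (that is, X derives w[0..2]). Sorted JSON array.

Convert to CNF:
  S -> A S | A T1 | a
  A -> B T0 | T0 T0 | b
  B -> b
  C -> B T0 | T0 T0 | b
  T0 -> a
  T1 -> b

CYK fill — only the sub-triangle for w[0..2]:
  [0..0]={S,T0}  "a"  orig:{S}
  [1..1]={S,T0}  "a"  orig:{S}
  [2..2]={A,B,C,T1}  "b"  orig:{A,B,C}
  [0..1]={A,C}  "aa"
  [1..2]=∅  "ab"
  [0..2]={S}  "aab"

Original NTs in T[0,2] deriving "aab": ["S"]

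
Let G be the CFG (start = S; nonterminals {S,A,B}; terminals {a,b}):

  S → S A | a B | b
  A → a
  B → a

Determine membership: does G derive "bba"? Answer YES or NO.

Convert to CNF:
  S -> S A | T0 B | b
  A -> a
  B -> a
  T0 -> a

Fill CYK table bottom-up:
  cell(0,0) b: {S}
  cell(1,1) b: {S}
  cell(2,2) a: {A,B,T0}  orig:{A,B}
  cell(0,1) bb: ∅
  cell(1,2) ba: {S}
  cell(0,2) bba: ∅

S ∉ T[0,2] ⇒ NO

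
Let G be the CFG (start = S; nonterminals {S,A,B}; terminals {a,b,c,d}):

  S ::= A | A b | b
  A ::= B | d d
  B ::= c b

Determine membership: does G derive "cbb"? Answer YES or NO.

Convert to CNF:
  S -> A T1 | T0 T1 | T2 T2 | b
  A -> T0 T1 | T2 T2
  B -> T0 T1
  T0 -> c
  T1 -> b
  T2 -> d

CYK table (by increasing span):
  [0..0]={T0}  "c"  orig:{}
  [1..1]={S,T1}  "b"  orig:{S}
  [2..2]={S,T1}  "b"  orig:{S}
  [0..1]={A,B,S}  "cb"
  [1..2]=∅  "bb"
  [0..2]={S}  "cbb"

S ∈ T[0,2] ⇒ YES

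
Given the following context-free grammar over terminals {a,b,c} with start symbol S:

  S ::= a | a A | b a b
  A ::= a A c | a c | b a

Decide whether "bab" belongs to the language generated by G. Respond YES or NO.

Convert to CNF:
  S -> T0 A | T2 X4 | a
  A -> T0 T1 | T0 X3 | T2 T0
  T0 -> a
  T1 -> c
  T2 -> b
  X3 -> A T1
  X4 -> T0 T2

Fill CYK table bottom-up:
  [0..0]={T2}  "b"  orig:{}
  [1..1]={S,T0}  "a"  orig:{S}
  [2..2]={T2}  "b"  orig:{}
  [0..1]={A}  "ba"
  [1..2]={X4}  "ab"  orig:{}
  [0..2]={S}  "bab"

S ∈ T[0,2] ⇒ YES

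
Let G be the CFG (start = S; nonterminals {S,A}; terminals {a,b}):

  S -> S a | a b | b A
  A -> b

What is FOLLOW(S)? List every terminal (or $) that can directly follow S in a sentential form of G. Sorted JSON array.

FIRST iteration:
round 1:
  A via A→b: +{b}
  S via S→a b: +{a}
  S via S→b A: +{b}
  FIRST(S)={a,b}  FIRST(A)={b}
round 2: (no change)
  FIRST(S)={a,b}  FIRST(A)={b}

FOLLOW iteration:
initialize: $ ∈ FOLLOW(S)
[1]
  S→S a: FOLLOW(S) ⊇ FIRST(a) = {a}; new: +{a}
  S→b A: FOLLOW(A) ⊇ FOLLOW(S) ⊇ {$,a}; new: +{$,a}
  S: {$,a}  A: {$,a}
[2] — fixpoint
  S: {$,a}  A: {$,a}

FOLLOW(S) = ["$", "a"]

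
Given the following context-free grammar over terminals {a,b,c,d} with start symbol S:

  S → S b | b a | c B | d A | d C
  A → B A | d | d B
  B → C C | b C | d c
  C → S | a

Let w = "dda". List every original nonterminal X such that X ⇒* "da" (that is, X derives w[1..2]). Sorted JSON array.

Convert to CNF:
  S -> S T1 | T0 A | T0 C | T1 T3 | T2 B
  A -> B A | T0 B | d
  B -> C C | T0 T2 | T1 C
  C -> S T1 | T0 A | T0 C | T1 T3 | T2 B | a
  T0 -> d
  T1 -> b
  T2 -> c
  T3 -> a

CYK fill — only the sub-triangle for w[1..2]:
  T[1,1] 'd' = {A,T0}  orig:{A}
  T[2,2] 'a' = {C,T3}  orig:{C}
  T[1,2] 'da' = {C,S}

Original NTs in T[1,2] deriving "da": ["C", "S"]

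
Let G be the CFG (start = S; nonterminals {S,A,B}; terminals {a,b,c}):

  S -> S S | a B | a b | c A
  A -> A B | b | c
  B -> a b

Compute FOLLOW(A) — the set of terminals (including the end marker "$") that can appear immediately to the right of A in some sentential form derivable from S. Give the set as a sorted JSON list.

Compute FIRST by fixpoint:
pass 1:
  A via A→b: +{b}
  A via A→c: +{c}
  B via B→a b: +{a}
  S via S→a B: +{a}
  S via S→c A: +{c}
  FIRST(S)={a,c}  FIRST(A)={b,c}  FIRST(B)={a}
pass 2: — fixpoint
  FIRST(S)={a,c}  FIRST(A)={b,c}  FIRST(B)={a}

Compute FOLLOW by fixpoint:
FOLLOW(S) := {$}
[1]
  A→A B: FOLLOW(A) ⊇ FIRST(B) = {a}; new: +{a}
  A→A B: FOLLOW(B) ⊇ FOLLOW(A) ⊇ {a}; new: +{a}
  S→S S: FOLLOW(S) ⊇ FIRST(S) = {a,c}; new: +{a,c}
  S→a B: FOLLOW(B) ⊇ FOLLOW(S) ⊇ {$,a,c}; new: +{$,c}
  S→c A: FOLLOW(A) ⊇ FOLLOW(S) ⊇ {$,a,c}; new: +{$,c}
  FOLLOW[S]={$,a,c}  FOLLOW[A]={$,a,c}  FOLLOW[B]={$,a,c}
[2] done
  FOLLOW[S]={$,a,c}  FOLLOW[A]={$,a,c}  FOLLOW[B]={$,a,c}

FOLLOW(A) = ["$", "a", "c"]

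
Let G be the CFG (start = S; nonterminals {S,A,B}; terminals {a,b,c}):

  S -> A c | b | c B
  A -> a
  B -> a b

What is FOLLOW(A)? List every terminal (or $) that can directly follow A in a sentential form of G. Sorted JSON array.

FIRST iteration:
round 1:
  A via A→a: +{a}
  B via B→a b: +{a}
  S via S→A c: +{a}
  S via S→b: +{b}
  S via S→c B: +{c}
  S: {a,b,c}  A: {a}  B: {a}
round 2: done
  S: {a,b,c}  A: {a}  B: {a}

FOLLOW sets:
initialize: $ ∈ FOLLOW(S)
round 1:
  S→A c: FOLLOW(A) ⊇ FIRST(c) = {c}; new: +{c}
  S→c B: FOLLOW(B) ⊇ FOLLOW(S) ⊇ {$}; new: +{$}
  FOLLOW(S)={$}  FOLLOW(A)={c}  FOLLOW(B)={$}
round 2: (no change)
  FOLLOW(S)={$}  FOLLOW(A)={c}  FOLLOW(B)={$}

FOLLOW(A) = ["c"]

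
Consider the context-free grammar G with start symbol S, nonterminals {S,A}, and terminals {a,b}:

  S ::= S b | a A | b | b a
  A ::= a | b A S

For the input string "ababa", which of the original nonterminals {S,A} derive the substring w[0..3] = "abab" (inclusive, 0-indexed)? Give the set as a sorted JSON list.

CNF form of G:
  S -> S T0 | T0 T1 | T1 A | b
  A -> T0 X2 | a
  T0 -> b
  T1 -> a
  X2 -> A S

Fill CYK table bottom-up — only the sub-triangle for w[0..3]:
  cell(0,0) a: {A,T1}  orig:{A}
  cell(1,1) b: {S,T0}  orig:{S}
  cell(2,2) a: {A,T1}  orig:{A}
  cell(3,3) b: {S,T0}  orig:{S}
  cell(0,1) ab: {X2}  orig:{}
  cell(1,2) ba: {S}
  cell(2,3) ab: {X2}  orig:{}
  cell(0,2) aba: {X2}  orig:{}
  cell(1,3) bab: {A,S}
  cell(0,3) abab: {S,X2}  orig:{S}

Original NTs in T[0,3] deriving "abab": ["S"]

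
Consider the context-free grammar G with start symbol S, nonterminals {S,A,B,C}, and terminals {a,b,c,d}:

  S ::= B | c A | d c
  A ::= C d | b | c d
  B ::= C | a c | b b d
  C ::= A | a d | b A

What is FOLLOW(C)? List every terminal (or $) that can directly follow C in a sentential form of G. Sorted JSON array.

FIRST sets, iterate to fixpoint:
round 1:
  A via A→b: +{b}
  A via A→c d: +{c}
  B via B→a c: +{a}
  B via B→b b d: +{b}
  C via C→A: +{b,c}
  C via C→a d: +{a}
  S via S→B: +{a,b}
  S via S→c A: +{c}
  S via S→d c: +{d}
  FIRST(S)={a,b,c,d}  FIRST(A)={b,c}  FIRST(B)={a,b}  FIRST(C)={a,b,c}
round 2:
  A via A→C d: +{a}
  B via B→C: +{c}
  FIRST(S)={a,b,c,d}  FIRST(A)={a,b,c}  FIRST(B)={a,b,c}  FIRST(C)={a,b,c}
round 3: done
  FIRST(S)={a,b,c,d}  FIRST(A)={a,b,c}  FIRST(B)={a,b,c}  FIRST(C)={a,b,c}

FOLLOW iteration:
FOLLOW(S) := {$}
iter 1:
  A→C d: FOLLOW(C) ⊇ FIRST(d) = {d}; new: +{d}
  C→A: FOLLOW(A) ⊇ FOLLOW(C) ⊇ {d}; new: +{d}
  S→B: FOLLOW(B) ⊇ FOLLOW(S) ⊇ {$}; new: +{$}
  S→c A: FOLLOW(A) ⊇ FOLLOW(S) ⊇ {$}; new: +{$}
  FOLLOW(S)={$}  FOLLOW(A)={$,d}  FOLLOW(B)={$}  FOLLOW(C)={d}
iter 2:
  B→C: FOLLOW(C) ⊇ FOLLOW(B) ⊇ {$}; new: +{$}
  FOLLOW(S)={$}  FOLLOW(A)={$,d}  FOLLOW(B)={$}  FOLLOW(C)={$,d}
iter 3: — fixpoint
  FOLLOW(S)={$}  FOLLOW(A)={$,d}  FOLLOW(B)={$}  FOLLOW(C)={$,d}

FOLLOW(C) = ["$", "d"]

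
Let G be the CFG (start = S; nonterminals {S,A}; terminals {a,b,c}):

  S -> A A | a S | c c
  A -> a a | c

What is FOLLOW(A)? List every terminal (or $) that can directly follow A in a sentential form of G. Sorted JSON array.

FIRST sets, iterate to fixpoint:
pass 1:
  A via A→a a: +{a}
  A via A→c: +{c}
  S via S→A A: +{a,c}
  FIRST(S)={a,c}  FIRST(A)={a,c}
pass 2: (no change)
  FIRST(S)={a,c}  FIRST(A)={a,c}

FOLLOW iteration:
FOLLOW(S) := {$}
[1]
  S→A A: FOLLOW(A) ⊇ FIRST(A) = {a,c}; new: +{a,c}
  S→A A: FOLLOW(A) ⊇ FOLLOW(S) ⊇ {$}; new: +{$}
  S: {$}  A: {$,a,c}
[2] (stable)
  S: {$}  A: {$,a,c}

FOLLOW(A) = ["$", "a", "c"]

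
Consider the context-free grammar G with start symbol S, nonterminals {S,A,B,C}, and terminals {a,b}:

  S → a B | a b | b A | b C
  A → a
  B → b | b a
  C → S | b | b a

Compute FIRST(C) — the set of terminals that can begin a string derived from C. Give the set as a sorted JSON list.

FIRST iteration:
round 1:
  A via A→a: +{a}
  B via B→b: +{b}
  C via C→b: +{b}
  S via S→a B: +{a}
  S via S→b A: +{b}
  FIRST[S]={a,b}  FIRST[A]={a}  FIRST[B]={b}  FIRST[C]={b}
round 2:
  C via C→S: +{a}
  FIRST[S]={a,b}  FIRST[A]={a}  FIRST[B]={b}  FIRST[C]={a,b}
round 3: done
  FIRST[S]={a,b}  FIRST[A]={a}  FIRST[B]={b}  FIRST[C]={a,b}

FIRST(C) = ["a", "b"]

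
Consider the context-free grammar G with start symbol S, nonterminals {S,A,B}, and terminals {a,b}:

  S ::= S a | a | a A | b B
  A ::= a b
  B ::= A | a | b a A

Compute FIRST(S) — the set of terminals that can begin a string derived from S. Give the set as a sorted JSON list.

FIRST iteration:
round 1:
  A via A→a b: +{a}
  B via B→A: +{a}
  B via B→b a A: +{b}
  S via S→a: +{a}
  S via S→b B: +{b}
  FIRST(S)={a,b}  FIRST(A)={a}  FIRST(B)={a,b}
round 2: — fixpoint
  FIRST(S)={a,b}  FIRST(A)={a}  FIRST(B)={a,b}

FIRST(S) = ["a", "b"]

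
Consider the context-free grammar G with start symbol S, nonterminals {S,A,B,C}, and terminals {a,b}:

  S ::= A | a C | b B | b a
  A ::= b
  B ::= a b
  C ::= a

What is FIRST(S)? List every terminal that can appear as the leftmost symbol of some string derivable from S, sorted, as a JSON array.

FIRST iteration:
iter 1:
  A via A→b: +{b}
  B via B→a b: +{a}
  C via C→a: +{a}
  S via S→A: +{b}
  S via S→a C: +{a}
  S: {a,b}  A: {b}  B: {a}  C: {a}
iter 2: (no change)
  S: {a,b}  A: {b}  B: {a}  C: {a}

FIRST(S) = ["a", "b"]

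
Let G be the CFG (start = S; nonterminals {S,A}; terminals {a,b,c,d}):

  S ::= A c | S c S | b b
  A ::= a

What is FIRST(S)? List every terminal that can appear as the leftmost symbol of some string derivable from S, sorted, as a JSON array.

FIRST sets, iterate to fixpoint:
round 1:
  A via A→a: +{a}
  S via S→A c: +{a}
  S via S→b b: +{b}
  S: {a,b}  A: {a}
round 2: done
  S: {a,b}  A: {a}

FIRST(S) = ["a", "b"]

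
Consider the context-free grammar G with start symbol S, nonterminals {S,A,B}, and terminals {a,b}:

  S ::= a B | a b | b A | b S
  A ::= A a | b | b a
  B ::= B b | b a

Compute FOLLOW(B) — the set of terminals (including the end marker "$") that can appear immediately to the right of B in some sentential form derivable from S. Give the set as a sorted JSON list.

Compute FIRST by fixpoint:
round 1:
  A via A→b: +{b}
  B via B→b a: +{b}
  S via S→a B: +{a}
  S via S→b A: +{b}
  FIRST[S]={a,b}  FIRST[A]={b}  FIRST[B]={b}
round 2: done
  FIRST[S]={a,b}  FIRST[A]={b}  FIRST[B]={b}

FOLLOW sets:
FOLLOW(S) := {$}
[1]
  A→A a: FOLLOW(A) ⊇ FIRST(a) = {a}; new: +{a}
  B→B b: FOLLOW(B) ⊇ FIRST(b) = {b}; new: +{b}
  S→a B: FOLLOW(B) ⊇ FOLLOW(S) ⊇ {$}; new: +{$}
  S→b A: FOLLOW(A) ⊇ FOLLOW(S) ⊇ {$}; new: +{$}
  FOLLOW(S)={$}  FOLLOW(A)={$,a}  FOLLOW(B)={$,b}
[2] done
  FOLLOW(S)={$}  FOLLOW(A)={$,a}  FOLLOW(B)={$,b}

FOLLOW(B) = ["$", "b"]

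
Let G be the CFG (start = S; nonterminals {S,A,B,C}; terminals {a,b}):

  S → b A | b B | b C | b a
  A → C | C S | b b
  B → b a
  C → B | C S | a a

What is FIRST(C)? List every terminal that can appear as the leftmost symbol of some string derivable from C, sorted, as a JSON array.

FIRST iteration:
round 1:
  A via A→b b: +{b}
  B via B→b a: +{b}
  C via C→B: +{b}
  C via C→a a: +{a}
  S via S→b A: +{b}
  FIRST(S)={b}  FIRST(A)={b}  FIRST(B)={b}  FIRST(C)={a,b}
round 2:
  A via A→C: +{a}
  FIRST(S)={b}  FIRST(A)={a,b}  FIRST(B)={b}  FIRST(C)={a,b}
round 3: (no change)
  FIRST(S)={b}  FIRST(A)={a,b}  FIRST(B)={b}  FIRST(C)={a,b}

FIRST(C) = ["a", "b"]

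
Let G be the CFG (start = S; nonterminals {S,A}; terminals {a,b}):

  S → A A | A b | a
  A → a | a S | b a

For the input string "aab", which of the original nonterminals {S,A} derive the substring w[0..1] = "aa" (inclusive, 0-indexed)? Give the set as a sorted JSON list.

CNF form of G:
  S -> A A | A T1 | a
  A -> T0 S | T1 T0 | a
  T0 -> a
  T1 -> b

CYK fill, restricted to cells inside w[0..1]:
  T[0,0] 'a' = {A,S,T0}  orig:{A,S}
  T[1,1] 'a' = {A,S,T0}  orig:{A,S}
  T[0,1] 'aa' = {A,S}

Original NTs in T[0,1] deriving "aa": ["A", "S"]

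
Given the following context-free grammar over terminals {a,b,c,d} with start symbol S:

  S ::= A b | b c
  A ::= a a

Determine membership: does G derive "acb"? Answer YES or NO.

Convert to CNF:
  S -> A T1 | T1 T2
  A -> T0 T0
  T0 -> a
  T1 -> b
  T2 -> c

CYK table (by increasing span):
  cell(0,0) a: {T0}  orig:{}
  cell(1,1) c: {T2}  orig:{}
  cell(2,2) b: {T1}  orig:{}
  cell(0,1) ac: ∅
  cell(1,2) cb: ∅
  cell(0,2) acb: ∅

S ∉ T[0,2] ⇒ NO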